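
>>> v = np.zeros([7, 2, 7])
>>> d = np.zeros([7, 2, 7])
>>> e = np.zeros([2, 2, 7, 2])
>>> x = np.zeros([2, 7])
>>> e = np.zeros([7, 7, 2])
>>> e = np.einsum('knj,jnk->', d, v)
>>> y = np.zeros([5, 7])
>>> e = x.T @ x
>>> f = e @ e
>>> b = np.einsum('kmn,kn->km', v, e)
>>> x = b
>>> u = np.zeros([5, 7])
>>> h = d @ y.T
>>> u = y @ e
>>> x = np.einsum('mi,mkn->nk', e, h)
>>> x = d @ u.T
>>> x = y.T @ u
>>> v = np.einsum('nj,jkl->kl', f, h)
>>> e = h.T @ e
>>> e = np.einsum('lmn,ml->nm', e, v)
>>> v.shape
(2, 5)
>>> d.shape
(7, 2, 7)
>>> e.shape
(7, 2)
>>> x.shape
(7, 7)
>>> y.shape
(5, 7)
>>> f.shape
(7, 7)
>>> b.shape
(7, 2)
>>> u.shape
(5, 7)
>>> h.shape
(7, 2, 5)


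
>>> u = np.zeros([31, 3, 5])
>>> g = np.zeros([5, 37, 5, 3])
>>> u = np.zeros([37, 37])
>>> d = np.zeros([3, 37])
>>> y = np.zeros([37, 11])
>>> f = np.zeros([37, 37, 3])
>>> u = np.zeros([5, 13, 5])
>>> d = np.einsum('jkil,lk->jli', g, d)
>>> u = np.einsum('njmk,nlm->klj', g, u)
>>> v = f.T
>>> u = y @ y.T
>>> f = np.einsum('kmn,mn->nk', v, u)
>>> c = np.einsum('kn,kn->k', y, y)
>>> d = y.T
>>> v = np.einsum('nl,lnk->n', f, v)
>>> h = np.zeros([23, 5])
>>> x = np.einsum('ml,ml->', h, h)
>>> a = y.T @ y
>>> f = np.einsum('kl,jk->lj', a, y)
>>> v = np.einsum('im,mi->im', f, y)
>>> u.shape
(37, 37)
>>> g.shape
(5, 37, 5, 3)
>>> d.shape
(11, 37)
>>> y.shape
(37, 11)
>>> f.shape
(11, 37)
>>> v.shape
(11, 37)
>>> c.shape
(37,)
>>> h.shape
(23, 5)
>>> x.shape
()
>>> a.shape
(11, 11)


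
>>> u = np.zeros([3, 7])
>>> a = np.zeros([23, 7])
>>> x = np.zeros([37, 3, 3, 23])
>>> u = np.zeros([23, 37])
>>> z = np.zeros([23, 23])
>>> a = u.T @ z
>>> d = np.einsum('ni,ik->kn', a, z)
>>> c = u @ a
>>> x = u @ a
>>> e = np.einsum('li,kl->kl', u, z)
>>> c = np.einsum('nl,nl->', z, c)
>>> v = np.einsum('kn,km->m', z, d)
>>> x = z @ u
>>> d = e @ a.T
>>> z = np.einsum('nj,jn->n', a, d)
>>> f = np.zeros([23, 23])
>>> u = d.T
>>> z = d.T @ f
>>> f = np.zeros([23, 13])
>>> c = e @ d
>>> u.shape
(37, 23)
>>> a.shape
(37, 23)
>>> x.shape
(23, 37)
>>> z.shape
(37, 23)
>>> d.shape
(23, 37)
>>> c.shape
(23, 37)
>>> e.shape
(23, 23)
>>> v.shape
(37,)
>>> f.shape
(23, 13)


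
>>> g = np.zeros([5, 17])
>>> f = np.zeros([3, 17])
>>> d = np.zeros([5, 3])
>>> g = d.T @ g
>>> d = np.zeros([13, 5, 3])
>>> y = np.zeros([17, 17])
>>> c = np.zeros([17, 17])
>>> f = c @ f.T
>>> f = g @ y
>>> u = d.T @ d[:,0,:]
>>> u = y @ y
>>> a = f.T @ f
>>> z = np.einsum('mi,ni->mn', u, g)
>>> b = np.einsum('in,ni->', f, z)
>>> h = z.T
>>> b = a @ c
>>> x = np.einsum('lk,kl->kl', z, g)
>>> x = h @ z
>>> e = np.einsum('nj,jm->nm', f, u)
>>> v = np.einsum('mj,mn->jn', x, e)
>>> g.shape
(3, 17)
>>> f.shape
(3, 17)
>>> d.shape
(13, 5, 3)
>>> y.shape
(17, 17)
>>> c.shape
(17, 17)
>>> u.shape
(17, 17)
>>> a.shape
(17, 17)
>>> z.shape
(17, 3)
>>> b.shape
(17, 17)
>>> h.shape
(3, 17)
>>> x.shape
(3, 3)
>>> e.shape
(3, 17)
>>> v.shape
(3, 17)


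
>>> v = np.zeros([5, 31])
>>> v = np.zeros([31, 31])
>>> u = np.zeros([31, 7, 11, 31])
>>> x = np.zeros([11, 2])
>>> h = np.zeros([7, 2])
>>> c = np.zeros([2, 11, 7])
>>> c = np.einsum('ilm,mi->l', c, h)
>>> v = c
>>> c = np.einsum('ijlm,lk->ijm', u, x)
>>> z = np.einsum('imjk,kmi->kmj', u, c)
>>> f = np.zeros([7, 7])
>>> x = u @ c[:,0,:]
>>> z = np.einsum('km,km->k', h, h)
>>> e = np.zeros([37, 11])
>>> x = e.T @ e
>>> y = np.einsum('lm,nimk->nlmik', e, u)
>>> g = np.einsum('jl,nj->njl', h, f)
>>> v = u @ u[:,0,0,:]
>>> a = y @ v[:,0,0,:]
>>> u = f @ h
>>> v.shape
(31, 7, 11, 31)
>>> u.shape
(7, 2)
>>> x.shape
(11, 11)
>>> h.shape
(7, 2)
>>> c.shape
(31, 7, 31)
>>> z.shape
(7,)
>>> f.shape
(7, 7)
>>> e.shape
(37, 11)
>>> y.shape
(31, 37, 11, 7, 31)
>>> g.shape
(7, 7, 2)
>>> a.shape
(31, 37, 11, 7, 31)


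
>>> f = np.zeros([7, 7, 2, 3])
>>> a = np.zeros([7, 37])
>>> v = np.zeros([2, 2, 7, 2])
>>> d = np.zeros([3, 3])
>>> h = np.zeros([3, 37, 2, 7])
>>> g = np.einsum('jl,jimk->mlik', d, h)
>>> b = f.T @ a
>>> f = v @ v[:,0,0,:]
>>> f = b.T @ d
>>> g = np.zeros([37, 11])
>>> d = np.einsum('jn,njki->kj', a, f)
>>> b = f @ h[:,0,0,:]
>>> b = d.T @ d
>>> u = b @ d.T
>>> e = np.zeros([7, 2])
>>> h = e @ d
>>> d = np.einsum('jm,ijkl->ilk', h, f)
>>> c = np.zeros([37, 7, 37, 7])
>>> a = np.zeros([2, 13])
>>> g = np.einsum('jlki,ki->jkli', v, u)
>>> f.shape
(37, 7, 2, 3)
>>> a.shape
(2, 13)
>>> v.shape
(2, 2, 7, 2)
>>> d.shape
(37, 3, 2)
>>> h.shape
(7, 7)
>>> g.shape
(2, 7, 2, 2)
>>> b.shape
(7, 7)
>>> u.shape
(7, 2)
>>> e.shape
(7, 2)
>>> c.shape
(37, 7, 37, 7)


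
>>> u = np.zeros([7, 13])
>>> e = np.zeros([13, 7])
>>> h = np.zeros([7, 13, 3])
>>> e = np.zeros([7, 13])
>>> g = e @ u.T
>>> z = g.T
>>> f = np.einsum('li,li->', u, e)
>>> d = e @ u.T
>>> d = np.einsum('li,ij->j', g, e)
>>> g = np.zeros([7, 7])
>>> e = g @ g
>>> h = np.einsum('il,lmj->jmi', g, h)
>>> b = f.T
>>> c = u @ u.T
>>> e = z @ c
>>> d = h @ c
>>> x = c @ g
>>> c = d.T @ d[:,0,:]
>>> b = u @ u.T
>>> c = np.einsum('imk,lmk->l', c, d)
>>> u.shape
(7, 13)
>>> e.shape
(7, 7)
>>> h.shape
(3, 13, 7)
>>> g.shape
(7, 7)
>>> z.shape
(7, 7)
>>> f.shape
()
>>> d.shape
(3, 13, 7)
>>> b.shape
(7, 7)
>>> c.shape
(3,)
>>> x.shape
(7, 7)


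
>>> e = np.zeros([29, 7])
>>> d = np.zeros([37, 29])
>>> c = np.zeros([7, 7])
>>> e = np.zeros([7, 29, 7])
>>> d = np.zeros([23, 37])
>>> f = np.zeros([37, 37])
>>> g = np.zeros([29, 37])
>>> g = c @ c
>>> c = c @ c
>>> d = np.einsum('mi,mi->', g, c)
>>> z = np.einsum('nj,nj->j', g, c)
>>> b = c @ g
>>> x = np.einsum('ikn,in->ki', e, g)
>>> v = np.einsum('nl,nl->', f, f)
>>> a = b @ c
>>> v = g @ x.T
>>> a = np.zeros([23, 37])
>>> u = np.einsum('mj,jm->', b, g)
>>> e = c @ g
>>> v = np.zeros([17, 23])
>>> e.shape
(7, 7)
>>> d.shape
()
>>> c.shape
(7, 7)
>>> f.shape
(37, 37)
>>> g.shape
(7, 7)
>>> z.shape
(7,)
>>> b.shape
(7, 7)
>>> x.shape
(29, 7)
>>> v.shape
(17, 23)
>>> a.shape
(23, 37)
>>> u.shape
()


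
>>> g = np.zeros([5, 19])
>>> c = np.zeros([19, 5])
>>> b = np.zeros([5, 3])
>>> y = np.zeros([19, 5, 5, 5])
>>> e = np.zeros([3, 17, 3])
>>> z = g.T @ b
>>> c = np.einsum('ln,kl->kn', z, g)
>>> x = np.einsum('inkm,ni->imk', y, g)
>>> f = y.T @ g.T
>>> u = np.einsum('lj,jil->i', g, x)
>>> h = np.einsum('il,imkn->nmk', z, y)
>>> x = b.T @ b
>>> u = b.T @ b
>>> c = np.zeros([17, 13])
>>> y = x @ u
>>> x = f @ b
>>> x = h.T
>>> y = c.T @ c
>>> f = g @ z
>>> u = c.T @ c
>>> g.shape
(5, 19)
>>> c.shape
(17, 13)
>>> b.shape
(5, 3)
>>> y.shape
(13, 13)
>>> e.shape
(3, 17, 3)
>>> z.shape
(19, 3)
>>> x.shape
(5, 5, 5)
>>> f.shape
(5, 3)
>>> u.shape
(13, 13)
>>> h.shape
(5, 5, 5)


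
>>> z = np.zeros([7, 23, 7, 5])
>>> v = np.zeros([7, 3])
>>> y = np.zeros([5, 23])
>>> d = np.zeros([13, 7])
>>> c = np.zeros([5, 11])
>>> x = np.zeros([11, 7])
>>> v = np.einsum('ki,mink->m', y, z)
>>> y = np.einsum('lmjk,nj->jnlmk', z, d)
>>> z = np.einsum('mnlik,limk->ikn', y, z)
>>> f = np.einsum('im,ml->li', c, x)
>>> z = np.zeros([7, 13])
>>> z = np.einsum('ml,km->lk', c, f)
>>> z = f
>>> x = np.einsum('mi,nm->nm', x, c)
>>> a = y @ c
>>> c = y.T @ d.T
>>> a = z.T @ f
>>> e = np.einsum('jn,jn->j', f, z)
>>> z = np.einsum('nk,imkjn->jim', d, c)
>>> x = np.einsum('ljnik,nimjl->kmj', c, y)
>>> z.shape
(13, 5, 23)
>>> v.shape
(7,)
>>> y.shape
(7, 13, 7, 23, 5)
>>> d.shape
(13, 7)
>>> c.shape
(5, 23, 7, 13, 13)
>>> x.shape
(13, 7, 23)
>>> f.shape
(7, 5)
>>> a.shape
(5, 5)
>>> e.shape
(7,)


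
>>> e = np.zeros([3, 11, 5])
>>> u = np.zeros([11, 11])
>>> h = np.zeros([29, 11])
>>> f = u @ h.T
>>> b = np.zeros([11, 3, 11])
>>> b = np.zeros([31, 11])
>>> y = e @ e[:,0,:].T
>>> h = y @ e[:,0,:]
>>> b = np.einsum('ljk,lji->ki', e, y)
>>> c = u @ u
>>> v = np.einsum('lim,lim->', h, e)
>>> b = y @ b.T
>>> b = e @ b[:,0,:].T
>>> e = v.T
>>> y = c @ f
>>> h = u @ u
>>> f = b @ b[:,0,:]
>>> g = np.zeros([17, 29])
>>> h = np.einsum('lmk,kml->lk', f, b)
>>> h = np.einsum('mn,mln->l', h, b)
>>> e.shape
()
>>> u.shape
(11, 11)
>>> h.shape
(11,)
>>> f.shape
(3, 11, 3)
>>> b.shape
(3, 11, 3)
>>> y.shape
(11, 29)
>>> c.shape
(11, 11)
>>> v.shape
()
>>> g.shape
(17, 29)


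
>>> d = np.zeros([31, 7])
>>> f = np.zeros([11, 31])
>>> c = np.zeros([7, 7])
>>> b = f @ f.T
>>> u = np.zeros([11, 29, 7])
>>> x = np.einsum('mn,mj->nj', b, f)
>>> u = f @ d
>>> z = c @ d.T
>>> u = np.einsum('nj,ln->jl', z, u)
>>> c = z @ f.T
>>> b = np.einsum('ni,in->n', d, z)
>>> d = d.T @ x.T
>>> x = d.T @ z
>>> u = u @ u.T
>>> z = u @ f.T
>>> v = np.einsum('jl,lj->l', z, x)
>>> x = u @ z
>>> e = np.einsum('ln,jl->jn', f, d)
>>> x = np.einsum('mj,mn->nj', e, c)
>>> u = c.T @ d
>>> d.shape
(7, 11)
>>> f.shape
(11, 31)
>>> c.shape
(7, 11)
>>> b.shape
(31,)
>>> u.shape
(11, 11)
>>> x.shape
(11, 31)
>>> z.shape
(31, 11)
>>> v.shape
(11,)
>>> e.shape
(7, 31)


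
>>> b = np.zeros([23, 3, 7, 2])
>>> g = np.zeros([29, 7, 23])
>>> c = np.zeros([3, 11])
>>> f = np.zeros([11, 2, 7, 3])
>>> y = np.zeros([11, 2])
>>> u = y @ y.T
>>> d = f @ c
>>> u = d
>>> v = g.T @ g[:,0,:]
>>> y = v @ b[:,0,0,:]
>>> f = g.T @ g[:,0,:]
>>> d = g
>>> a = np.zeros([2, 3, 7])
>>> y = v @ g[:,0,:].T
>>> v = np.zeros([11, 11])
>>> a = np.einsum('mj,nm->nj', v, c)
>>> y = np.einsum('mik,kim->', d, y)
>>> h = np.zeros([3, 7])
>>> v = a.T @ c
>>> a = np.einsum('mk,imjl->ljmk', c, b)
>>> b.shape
(23, 3, 7, 2)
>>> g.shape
(29, 7, 23)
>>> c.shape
(3, 11)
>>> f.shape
(23, 7, 23)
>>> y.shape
()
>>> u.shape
(11, 2, 7, 11)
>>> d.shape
(29, 7, 23)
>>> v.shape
(11, 11)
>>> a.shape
(2, 7, 3, 11)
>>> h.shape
(3, 7)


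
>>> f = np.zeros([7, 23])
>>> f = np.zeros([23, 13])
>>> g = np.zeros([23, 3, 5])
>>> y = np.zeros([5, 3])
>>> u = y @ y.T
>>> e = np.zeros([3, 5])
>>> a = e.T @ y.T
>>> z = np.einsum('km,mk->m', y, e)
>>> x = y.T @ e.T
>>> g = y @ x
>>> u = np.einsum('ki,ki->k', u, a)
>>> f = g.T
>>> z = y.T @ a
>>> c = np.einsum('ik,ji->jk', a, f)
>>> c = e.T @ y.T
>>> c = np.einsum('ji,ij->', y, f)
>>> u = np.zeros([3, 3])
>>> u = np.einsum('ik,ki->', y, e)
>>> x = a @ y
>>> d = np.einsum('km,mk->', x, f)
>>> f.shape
(3, 5)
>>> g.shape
(5, 3)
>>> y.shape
(5, 3)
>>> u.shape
()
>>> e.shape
(3, 5)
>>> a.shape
(5, 5)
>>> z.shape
(3, 5)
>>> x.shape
(5, 3)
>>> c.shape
()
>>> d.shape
()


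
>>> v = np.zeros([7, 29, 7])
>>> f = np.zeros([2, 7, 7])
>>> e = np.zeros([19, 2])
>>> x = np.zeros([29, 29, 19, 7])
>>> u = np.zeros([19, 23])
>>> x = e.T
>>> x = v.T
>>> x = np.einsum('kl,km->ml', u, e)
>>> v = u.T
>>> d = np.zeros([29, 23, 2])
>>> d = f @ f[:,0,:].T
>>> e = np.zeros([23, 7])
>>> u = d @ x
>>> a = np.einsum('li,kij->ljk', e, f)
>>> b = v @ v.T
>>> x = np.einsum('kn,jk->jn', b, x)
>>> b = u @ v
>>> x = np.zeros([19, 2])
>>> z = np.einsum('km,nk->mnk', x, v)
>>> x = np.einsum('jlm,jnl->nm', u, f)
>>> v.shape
(23, 19)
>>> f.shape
(2, 7, 7)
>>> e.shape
(23, 7)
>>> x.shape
(7, 23)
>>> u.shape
(2, 7, 23)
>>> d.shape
(2, 7, 2)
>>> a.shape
(23, 7, 2)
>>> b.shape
(2, 7, 19)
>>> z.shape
(2, 23, 19)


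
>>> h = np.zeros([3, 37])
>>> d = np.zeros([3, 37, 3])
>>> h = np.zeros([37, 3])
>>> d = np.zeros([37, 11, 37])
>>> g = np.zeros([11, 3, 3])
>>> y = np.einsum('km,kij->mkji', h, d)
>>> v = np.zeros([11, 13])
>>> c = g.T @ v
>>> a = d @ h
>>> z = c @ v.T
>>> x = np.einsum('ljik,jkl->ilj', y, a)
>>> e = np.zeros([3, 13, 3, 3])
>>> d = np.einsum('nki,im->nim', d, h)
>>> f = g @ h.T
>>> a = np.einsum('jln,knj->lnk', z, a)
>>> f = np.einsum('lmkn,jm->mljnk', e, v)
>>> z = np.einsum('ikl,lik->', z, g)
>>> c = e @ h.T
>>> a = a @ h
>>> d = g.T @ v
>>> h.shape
(37, 3)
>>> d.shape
(3, 3, 13)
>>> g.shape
(11, 3, 3)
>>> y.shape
(3, 37, 37, 11)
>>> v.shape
(11, 13)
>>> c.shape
(3, 13, 3, 37)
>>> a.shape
(3, 11, 3)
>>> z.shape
()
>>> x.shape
(37, 3, 37)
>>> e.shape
(3, 13, 3, 3)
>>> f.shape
(13, 3, 11, 3, 3)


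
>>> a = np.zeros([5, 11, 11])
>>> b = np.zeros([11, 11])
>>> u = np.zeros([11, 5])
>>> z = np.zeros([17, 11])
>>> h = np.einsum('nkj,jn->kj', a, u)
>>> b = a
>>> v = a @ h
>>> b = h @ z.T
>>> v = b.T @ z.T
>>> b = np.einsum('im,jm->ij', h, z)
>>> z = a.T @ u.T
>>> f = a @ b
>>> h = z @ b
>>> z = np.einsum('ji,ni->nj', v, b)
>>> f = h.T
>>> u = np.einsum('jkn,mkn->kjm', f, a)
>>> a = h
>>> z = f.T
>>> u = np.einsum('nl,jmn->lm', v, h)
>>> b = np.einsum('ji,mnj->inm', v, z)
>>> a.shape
(11, 11, 17)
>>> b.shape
(17, 11, 11)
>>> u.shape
(17, 11)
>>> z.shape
(11, 11, 17)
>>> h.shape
(11, 11, 17)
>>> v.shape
(17, 17)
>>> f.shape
(17, 11, 11)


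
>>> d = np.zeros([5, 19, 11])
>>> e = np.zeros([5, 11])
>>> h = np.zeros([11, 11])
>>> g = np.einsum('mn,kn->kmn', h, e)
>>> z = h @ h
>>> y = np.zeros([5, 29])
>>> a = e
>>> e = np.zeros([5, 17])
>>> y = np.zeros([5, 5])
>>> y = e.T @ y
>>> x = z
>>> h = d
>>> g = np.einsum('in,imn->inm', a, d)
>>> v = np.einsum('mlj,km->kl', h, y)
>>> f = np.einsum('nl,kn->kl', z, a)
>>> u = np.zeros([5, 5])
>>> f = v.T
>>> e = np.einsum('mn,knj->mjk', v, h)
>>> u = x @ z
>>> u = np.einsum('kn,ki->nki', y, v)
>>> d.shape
(5, 19, 11)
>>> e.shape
(17, 11, 5)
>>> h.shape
(5, 19, 11)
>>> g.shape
(5, 11, 19)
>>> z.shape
(11, 11)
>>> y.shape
(17, 5)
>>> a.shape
(5, 11)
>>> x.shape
(11, 11)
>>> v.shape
(17, 19)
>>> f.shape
(19, 17)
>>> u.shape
(5, 17, 19)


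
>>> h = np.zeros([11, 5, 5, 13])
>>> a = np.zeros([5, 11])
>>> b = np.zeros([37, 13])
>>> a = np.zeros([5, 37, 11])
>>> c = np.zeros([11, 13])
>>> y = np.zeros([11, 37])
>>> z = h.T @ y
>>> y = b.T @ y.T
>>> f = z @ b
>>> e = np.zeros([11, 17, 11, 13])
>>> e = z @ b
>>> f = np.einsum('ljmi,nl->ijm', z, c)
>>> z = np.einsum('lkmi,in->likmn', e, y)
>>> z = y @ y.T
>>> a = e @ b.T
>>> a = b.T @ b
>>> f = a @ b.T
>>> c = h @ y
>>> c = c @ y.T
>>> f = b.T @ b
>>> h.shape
(11, 5, 5, 13)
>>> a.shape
(13, 13)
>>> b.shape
(37, 13)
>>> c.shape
(11, 5, 5, 13)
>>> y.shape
(13, 11)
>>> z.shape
(13, 13)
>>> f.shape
(13, 13)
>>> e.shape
(13, 5, 5, 13)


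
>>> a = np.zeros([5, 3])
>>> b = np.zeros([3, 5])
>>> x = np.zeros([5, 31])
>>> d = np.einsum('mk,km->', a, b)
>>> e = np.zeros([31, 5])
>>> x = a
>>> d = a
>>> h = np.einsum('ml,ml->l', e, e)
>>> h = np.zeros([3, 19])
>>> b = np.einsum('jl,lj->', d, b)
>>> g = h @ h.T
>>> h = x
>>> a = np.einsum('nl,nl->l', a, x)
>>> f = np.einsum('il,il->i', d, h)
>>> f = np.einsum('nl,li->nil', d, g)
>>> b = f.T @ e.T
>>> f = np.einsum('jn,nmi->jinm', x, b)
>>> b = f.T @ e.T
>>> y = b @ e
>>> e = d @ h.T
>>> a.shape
(3,)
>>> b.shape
(3, 3, 31, 31)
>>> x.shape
(5, 3)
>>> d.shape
(5, 3)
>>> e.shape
(5, 5)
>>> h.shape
(5, 3)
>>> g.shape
(3, 3)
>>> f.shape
(5, 31, 3, 3)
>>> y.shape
(3, 3, 31, 5)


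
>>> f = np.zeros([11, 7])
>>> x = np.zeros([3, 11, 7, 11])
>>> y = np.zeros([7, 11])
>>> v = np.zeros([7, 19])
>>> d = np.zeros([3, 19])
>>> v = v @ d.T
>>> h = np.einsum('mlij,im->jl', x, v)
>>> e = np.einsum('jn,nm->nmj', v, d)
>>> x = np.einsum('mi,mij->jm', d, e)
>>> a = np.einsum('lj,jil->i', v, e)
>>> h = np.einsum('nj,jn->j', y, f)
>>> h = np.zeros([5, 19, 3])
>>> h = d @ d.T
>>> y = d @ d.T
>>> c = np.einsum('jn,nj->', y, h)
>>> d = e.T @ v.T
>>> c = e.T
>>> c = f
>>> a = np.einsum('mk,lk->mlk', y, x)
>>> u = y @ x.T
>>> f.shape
(11, 7)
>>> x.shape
(7, 3)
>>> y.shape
(3, 3)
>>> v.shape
(7, 3)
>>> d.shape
(7, 19, 7)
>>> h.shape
(3, 3)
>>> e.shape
(3, 19, 7)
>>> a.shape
(3, 7, 3)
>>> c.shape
(11, 7)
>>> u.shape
(3, 7)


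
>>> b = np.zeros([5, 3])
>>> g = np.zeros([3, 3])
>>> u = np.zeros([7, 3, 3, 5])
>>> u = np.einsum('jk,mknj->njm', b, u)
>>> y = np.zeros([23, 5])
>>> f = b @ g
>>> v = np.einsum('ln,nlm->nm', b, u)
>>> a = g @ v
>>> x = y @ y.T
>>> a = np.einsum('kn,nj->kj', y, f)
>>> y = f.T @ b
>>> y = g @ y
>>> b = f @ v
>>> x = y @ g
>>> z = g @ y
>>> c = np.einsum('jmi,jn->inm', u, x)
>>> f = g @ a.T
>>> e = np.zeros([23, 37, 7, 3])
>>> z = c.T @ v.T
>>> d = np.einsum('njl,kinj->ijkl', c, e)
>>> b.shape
(5, 7)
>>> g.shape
(3, 3)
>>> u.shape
(3, 5, 7)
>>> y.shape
(3, 3)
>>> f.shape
(3, 23)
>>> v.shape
(3, 7)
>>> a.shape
(23, 3)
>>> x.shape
(3, 3)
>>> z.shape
(5, 3, 3)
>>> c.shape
(7, 3, 5)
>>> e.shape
(23, 37, 7, 3)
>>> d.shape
(37, 3, 23, 5)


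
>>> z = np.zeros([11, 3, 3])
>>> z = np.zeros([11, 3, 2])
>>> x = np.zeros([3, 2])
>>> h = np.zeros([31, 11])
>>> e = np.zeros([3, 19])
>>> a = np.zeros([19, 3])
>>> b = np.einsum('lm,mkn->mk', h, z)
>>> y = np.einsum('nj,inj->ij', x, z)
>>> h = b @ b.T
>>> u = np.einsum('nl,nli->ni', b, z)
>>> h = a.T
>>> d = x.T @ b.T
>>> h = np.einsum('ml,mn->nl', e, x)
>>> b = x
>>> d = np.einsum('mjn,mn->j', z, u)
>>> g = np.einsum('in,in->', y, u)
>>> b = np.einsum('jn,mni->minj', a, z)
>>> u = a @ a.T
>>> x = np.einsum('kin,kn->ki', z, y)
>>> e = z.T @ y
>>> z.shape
(11, 3, 2)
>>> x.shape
(11, 3)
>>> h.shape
(2, 19)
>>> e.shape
(2, 3, 2)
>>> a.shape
(19, 3)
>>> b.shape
(11, 2, 3, 19)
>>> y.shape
(11, 2)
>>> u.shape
(19, 19)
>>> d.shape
(3,)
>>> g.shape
()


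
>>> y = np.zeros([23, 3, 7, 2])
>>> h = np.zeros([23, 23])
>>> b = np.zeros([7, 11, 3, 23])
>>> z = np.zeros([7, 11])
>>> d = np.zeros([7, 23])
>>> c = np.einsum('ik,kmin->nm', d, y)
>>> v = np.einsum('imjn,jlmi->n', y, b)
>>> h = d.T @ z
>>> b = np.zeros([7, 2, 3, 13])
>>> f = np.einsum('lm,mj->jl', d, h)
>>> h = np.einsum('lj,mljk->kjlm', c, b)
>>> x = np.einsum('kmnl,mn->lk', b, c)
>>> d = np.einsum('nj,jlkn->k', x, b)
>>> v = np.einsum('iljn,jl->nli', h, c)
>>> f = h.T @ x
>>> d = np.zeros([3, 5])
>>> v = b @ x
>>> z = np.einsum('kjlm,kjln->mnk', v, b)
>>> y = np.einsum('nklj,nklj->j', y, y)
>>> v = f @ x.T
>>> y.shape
(2,)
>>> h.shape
(13, 3, 2, 7)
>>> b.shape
(7, 2, 3, 13)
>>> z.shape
(7, 13, 7)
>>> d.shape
(3, 5)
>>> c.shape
(2, 3)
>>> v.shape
(7, 2, 3, 13)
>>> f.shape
(7, 2, 3, 7)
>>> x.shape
(13, 7)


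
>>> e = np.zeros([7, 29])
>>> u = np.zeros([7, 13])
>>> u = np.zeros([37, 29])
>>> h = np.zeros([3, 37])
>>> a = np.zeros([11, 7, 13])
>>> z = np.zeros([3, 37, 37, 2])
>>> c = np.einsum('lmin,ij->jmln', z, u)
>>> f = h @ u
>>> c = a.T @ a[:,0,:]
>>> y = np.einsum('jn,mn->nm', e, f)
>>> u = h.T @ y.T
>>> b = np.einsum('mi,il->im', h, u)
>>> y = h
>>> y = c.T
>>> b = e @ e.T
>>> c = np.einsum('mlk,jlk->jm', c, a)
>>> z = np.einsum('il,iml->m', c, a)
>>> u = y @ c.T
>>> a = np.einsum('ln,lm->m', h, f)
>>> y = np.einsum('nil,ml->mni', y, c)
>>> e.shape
(7, 29)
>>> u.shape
(13, 7, 11)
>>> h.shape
(3, 37)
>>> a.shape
(29,)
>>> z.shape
(7,)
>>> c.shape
(11, 13)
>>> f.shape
(3, 29)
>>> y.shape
(11, 13, 7)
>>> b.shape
(7, 7)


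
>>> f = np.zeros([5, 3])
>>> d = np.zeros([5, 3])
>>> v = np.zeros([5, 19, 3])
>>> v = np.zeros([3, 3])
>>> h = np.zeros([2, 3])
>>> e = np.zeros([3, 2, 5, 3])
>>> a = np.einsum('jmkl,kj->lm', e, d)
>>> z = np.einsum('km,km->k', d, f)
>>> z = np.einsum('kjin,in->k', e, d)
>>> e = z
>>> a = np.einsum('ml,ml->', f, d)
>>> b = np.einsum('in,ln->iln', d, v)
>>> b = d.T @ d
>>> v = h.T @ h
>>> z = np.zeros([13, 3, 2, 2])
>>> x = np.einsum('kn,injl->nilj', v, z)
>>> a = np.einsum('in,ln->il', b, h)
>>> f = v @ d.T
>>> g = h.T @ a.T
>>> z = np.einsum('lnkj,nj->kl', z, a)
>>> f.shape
(3, 5)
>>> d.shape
(5, 3)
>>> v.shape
(3, 3)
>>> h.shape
(2, 3)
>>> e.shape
(3,)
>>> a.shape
(3, 2)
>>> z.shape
(2, 13)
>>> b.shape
(3, 3)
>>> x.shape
(3, 13, 2, 2)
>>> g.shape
(3, 3)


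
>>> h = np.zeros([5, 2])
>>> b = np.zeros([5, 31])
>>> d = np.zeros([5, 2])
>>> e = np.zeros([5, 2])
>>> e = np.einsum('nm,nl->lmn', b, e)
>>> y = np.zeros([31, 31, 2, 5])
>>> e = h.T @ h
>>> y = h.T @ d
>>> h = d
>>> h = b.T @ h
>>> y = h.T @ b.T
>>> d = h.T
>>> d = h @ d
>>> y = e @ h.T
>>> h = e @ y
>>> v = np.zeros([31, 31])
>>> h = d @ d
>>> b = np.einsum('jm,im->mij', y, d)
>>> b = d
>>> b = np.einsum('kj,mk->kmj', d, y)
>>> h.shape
(31, 31)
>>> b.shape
(31, 2, 31)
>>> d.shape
(31, 31)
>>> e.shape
(2, 2)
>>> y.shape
(2, 31)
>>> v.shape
(31, 31)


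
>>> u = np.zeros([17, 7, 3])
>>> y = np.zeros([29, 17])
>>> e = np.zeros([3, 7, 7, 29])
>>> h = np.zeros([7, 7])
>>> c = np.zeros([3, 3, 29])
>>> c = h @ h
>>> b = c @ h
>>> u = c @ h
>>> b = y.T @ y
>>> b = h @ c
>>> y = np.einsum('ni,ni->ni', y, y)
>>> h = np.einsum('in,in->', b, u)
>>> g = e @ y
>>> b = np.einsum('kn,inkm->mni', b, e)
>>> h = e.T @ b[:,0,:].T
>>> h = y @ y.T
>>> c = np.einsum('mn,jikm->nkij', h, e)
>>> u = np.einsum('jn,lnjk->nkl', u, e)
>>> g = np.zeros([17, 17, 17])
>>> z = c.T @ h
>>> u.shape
(7, 29, 3)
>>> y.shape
(29, 17)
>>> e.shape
(3, 7, 7, 29)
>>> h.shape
(29, 29)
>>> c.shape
(29, 7, 7, 3)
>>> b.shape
(29, 7, 3)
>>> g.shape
(17, 17, 17)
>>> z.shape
(3, 7, 7, 29)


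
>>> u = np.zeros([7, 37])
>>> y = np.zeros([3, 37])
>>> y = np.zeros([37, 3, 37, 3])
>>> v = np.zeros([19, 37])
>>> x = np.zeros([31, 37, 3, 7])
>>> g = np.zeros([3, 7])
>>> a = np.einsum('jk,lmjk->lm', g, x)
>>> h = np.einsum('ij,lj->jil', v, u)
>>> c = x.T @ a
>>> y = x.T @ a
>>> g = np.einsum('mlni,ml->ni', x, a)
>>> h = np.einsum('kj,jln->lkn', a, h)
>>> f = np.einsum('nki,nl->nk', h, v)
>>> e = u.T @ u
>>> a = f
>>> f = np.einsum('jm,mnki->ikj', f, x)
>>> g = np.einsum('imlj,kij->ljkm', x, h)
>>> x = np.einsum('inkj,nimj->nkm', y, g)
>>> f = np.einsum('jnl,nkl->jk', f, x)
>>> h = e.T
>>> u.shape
(7, 37)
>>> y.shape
(7, 3, 37, 37)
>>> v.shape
(19, 37)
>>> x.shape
(3, 37, 19)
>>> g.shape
(3, 7, 19, 37)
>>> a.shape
(19, 31)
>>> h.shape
(37, 37)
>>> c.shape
(7, 3, 37, 37)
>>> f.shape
(7, 37)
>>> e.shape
(37, 37)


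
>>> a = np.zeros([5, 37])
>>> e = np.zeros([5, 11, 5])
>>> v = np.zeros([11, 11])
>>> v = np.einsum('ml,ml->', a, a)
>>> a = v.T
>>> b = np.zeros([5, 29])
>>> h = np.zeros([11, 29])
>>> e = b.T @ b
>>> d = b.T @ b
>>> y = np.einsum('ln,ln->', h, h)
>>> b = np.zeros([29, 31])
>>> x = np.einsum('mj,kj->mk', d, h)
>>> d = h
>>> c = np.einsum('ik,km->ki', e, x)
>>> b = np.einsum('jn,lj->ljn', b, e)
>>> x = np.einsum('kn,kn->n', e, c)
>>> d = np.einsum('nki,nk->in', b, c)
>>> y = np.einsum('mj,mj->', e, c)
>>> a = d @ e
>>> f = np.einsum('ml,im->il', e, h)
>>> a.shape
(31, 29)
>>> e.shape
(29, 29)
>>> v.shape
()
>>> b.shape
(29, 29, 31)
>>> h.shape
(11, 29)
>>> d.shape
(31, 29)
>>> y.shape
()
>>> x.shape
(29,)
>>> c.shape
(29, 29)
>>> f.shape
(11, 29)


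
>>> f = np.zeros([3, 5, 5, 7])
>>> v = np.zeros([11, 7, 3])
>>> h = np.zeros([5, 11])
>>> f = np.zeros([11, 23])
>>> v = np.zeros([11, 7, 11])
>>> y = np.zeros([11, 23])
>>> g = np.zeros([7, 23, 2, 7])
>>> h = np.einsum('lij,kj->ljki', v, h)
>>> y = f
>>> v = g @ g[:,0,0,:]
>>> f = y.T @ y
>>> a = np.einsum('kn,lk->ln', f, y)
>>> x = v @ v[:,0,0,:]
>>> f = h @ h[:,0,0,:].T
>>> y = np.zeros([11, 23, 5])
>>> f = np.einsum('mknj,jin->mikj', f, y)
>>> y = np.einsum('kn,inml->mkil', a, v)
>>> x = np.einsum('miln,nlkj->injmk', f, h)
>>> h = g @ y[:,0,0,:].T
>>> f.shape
(11, 23, 11, 11)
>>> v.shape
(7, 23, 2, 7)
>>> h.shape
(7, 23, 2, 2)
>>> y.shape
(2, 11, 7, 7)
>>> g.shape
(7, 23, 2, 7)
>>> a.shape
(11, 23)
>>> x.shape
(23, 11, 7, 11, 5)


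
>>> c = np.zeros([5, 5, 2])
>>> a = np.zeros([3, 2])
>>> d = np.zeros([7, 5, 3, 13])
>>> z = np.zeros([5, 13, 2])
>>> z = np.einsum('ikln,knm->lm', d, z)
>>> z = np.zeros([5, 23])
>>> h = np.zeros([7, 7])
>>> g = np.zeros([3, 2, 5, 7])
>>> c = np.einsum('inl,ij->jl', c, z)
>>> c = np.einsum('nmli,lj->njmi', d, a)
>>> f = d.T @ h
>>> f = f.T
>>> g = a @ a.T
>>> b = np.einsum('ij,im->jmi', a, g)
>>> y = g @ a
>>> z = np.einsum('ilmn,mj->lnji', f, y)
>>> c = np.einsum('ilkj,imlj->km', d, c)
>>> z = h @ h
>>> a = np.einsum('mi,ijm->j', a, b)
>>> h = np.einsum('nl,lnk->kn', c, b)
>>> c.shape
(3, 2)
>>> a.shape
(3,)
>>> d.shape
(7, 5, 3, 13)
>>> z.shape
(7, 7)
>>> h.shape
(3, 3)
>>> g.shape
(3, 3)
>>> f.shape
(7, 5, 3, 13)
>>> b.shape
(2, 3, 3)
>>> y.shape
(3, 2)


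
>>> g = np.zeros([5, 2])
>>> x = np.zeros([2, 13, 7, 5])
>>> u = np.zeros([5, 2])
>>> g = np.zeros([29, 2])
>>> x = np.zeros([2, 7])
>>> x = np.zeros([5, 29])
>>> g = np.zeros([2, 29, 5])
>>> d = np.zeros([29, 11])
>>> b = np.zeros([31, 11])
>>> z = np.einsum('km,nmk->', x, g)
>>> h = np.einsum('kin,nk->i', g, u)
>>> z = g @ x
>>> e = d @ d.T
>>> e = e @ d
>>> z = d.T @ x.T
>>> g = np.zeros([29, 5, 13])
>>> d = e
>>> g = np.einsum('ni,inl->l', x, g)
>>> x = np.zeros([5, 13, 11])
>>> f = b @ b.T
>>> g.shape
(13,)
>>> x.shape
(5, 13, 11)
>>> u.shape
(5, 2)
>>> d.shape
(29, 11)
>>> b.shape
(31, 11)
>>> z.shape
(11, 5)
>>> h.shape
(29,)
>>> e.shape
(29, 11)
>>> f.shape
(31, 31)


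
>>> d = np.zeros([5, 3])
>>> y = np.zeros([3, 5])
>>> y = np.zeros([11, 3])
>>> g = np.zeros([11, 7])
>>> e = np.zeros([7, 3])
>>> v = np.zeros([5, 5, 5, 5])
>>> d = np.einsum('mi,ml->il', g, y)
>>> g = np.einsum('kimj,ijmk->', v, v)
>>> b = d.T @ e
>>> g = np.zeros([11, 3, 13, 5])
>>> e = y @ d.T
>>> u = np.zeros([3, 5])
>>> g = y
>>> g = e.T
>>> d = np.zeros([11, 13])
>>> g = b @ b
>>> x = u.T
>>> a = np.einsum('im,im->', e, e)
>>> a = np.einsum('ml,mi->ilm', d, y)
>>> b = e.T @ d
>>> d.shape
(11, 13)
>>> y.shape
(11, 3)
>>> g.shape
(3, 3)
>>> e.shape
(11, 7)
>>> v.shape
(5, 5, 5, 5)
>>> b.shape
(7, 13)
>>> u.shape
(3, 5)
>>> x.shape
(5, 3)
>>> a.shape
(3, 13, 11)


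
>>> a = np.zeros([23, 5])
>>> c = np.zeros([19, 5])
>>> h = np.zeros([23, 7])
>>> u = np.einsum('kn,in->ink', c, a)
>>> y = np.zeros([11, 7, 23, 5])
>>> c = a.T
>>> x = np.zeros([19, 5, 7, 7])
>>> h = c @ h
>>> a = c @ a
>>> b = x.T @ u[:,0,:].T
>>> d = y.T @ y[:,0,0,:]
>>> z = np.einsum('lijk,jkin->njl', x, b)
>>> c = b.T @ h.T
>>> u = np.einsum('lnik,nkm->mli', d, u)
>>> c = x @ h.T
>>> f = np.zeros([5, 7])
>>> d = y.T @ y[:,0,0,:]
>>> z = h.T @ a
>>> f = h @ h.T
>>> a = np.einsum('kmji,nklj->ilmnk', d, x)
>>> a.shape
(5, 7, 23, 19, 5)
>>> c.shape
(19, 5, 7, 5)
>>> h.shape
(5, 7)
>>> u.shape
(19, 5, 7)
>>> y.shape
(11, 7, 23, 5)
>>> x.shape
(19, 5, 7, 7)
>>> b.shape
(7, 7, 5, 23)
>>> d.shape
(5, 23, 7, 5)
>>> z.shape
(7, 5)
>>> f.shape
(5, 5)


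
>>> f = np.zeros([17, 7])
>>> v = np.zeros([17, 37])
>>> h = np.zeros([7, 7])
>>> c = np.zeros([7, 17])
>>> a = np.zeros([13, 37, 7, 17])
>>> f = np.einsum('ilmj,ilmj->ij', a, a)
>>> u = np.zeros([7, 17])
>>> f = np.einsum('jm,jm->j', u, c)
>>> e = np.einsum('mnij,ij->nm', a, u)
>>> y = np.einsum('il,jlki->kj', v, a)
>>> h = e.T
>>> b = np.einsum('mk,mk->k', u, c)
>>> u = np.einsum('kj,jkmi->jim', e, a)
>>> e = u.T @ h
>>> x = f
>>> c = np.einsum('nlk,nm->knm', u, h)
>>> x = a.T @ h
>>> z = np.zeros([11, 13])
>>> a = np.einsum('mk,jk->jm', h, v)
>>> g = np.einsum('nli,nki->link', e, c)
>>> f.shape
(7,)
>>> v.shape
(17, 37)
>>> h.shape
(13, 37)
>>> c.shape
(7, 13, 37)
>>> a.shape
(17, 13)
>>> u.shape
(13, 17, 7)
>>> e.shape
(7, 17, 37)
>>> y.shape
(7, 13)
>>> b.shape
(17,)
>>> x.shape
(17, 7, 37, 37)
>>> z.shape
(11, 13)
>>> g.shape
(17, 37, 7, 13)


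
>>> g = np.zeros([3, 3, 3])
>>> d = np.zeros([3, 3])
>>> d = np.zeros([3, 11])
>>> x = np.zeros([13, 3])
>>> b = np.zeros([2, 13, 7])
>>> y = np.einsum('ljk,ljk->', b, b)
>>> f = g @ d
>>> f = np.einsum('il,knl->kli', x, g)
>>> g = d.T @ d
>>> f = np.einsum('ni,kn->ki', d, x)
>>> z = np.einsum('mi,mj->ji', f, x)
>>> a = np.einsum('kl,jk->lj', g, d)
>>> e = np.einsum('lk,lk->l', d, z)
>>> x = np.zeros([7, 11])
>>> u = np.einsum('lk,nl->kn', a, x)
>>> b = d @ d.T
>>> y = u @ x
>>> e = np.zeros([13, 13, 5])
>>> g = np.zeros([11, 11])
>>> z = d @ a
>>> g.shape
(11, 11)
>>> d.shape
(3, 11)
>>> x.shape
(7, 11)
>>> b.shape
(3, 3)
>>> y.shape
(3, 11)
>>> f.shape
(13, 11)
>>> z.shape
(3, 3)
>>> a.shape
(11, 3)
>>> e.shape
(13, 13, 5)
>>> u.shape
(3, 7)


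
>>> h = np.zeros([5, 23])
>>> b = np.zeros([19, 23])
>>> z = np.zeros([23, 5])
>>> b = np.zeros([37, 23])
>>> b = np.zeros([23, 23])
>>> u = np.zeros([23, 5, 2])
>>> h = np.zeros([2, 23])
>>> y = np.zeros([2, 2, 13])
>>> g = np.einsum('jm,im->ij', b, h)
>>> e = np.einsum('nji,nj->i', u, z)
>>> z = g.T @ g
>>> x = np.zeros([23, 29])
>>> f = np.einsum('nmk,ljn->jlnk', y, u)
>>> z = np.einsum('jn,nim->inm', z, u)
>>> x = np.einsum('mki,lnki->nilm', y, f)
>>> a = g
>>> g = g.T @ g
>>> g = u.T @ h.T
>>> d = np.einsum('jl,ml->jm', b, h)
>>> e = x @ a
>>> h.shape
(2, 23)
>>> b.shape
(23, 23)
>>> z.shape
(5, 23, 2)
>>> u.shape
(23, 5, 2)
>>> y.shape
(2, 2, 13)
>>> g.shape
(2, 5, 2)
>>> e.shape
(23, 13, 5, 23)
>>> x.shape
(23, 13, 5, 2)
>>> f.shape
(5, 23, 2, 13)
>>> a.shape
(2, 23)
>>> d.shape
(23, 2)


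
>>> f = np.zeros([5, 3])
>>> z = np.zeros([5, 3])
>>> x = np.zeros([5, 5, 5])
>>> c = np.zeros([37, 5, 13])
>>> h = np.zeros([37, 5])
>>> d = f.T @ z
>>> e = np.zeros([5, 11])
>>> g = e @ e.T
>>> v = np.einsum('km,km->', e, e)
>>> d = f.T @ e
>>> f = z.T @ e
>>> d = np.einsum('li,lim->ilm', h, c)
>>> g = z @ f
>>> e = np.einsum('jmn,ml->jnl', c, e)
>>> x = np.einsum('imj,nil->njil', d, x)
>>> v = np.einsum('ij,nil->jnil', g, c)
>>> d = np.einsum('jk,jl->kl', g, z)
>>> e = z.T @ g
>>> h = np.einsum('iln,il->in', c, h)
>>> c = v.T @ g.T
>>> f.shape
(3, 11)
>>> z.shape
(5, 3)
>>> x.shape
(5, 13, 5, 5)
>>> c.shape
(13, 5, 37, 5)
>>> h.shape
(37, 13)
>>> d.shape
(11, 3)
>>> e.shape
(3, 11)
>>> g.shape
(5, 11)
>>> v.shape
(11, 37, 5, 13)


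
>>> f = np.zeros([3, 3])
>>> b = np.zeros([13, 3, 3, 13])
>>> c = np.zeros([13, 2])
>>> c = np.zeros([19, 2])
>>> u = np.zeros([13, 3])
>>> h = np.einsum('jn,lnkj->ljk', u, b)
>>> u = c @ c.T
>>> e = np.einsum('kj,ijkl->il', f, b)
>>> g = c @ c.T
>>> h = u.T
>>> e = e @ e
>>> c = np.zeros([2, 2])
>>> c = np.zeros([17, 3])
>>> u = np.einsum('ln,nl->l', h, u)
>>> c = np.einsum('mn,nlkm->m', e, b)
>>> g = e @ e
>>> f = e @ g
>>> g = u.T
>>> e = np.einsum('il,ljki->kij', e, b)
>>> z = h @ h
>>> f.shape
(13, 13)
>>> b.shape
(13, 3, 3, 13)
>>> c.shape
(13,)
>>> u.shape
(19,)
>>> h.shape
(19, 19)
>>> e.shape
(3, 13, 3)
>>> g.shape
(19,)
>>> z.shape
(19, 19)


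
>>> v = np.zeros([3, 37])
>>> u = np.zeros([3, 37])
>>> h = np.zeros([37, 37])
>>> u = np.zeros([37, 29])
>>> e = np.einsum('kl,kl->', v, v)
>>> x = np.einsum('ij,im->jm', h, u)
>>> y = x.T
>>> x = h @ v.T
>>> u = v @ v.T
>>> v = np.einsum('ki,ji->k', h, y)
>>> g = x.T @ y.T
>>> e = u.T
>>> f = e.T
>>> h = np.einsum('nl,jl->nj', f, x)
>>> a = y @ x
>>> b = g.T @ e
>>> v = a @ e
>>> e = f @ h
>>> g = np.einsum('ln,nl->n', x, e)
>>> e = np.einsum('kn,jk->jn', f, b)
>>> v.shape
(29, 3)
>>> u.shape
(3, 3)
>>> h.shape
(3, 37)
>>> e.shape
(29, 3)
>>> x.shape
(37, 3)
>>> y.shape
(29, 37)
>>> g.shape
(3,)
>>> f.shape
(3, 3)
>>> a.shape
(29, 3)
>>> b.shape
(29, 3)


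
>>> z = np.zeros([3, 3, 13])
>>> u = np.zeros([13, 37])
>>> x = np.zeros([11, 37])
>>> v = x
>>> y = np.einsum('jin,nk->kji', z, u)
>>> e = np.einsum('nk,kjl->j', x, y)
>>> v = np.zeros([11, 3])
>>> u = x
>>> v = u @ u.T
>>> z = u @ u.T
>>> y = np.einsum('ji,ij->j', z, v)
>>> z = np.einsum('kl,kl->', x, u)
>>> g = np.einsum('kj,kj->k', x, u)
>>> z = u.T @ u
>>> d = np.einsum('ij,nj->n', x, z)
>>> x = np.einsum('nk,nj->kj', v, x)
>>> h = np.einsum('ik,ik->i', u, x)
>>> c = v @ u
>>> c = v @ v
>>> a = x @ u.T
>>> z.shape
(37, 37)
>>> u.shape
(11, 37)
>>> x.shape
(11, 37)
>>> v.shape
(11, 11)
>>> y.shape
(11,)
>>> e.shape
(3,)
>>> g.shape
(11,)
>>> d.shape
(37,)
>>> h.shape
(11,)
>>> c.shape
(11, 11)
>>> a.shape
(11, 11)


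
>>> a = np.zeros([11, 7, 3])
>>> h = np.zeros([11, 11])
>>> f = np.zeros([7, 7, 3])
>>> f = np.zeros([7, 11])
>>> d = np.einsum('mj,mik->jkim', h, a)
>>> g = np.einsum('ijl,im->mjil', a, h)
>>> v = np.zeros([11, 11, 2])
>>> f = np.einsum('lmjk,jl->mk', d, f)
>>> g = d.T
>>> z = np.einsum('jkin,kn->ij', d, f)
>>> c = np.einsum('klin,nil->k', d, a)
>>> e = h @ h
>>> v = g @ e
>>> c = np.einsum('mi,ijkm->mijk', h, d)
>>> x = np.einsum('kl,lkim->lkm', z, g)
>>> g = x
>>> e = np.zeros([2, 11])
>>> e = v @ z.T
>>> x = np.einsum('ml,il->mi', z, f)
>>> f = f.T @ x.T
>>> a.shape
(11, 7, 3)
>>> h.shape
(11, 11)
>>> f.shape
(11, 7)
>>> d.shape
(11, 3, 7, 11)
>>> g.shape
(11, 7, 11)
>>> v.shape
(11, 7, 3, 11)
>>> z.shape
(7, 11)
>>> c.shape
(11, 11, 3, 7)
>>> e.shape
(11, 7, 3, 7)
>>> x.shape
(7, 3)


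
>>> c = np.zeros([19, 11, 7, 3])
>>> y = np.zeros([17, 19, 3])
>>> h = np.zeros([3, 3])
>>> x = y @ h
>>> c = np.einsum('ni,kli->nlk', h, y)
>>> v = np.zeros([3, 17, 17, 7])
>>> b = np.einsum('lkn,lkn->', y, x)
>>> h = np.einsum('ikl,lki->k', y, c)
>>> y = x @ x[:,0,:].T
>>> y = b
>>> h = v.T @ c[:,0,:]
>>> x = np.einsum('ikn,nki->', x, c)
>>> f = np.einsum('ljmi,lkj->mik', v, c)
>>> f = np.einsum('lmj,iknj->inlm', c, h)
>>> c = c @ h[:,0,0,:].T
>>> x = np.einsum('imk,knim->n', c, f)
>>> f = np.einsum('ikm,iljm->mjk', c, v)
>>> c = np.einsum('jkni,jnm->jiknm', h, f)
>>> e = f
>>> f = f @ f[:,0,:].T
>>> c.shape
(7, 17, 17, 17, 19)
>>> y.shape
()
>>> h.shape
(7, 17, 17, 17)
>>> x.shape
(17,)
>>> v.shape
(3, 17, 17, 7)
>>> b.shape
()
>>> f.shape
(7, 17, 7)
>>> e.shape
(7, 17, 19)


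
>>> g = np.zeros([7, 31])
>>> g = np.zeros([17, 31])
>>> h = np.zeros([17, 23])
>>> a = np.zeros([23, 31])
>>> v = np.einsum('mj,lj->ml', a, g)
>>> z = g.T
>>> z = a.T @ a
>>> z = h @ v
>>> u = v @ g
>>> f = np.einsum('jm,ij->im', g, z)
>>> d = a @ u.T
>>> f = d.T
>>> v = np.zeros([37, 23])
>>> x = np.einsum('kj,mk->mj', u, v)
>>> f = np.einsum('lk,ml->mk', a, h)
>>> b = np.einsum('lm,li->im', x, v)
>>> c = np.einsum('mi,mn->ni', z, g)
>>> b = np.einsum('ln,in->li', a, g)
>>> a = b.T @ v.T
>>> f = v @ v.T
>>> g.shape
(17, 31)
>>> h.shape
(17, 23)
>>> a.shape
(17, 37)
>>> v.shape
(37, 23)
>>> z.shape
(17, 17)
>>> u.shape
(23, 31)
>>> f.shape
(37, 37)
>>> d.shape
(23, 23)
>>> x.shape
(37, 31)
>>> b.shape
(23, 17)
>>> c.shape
(31, 17)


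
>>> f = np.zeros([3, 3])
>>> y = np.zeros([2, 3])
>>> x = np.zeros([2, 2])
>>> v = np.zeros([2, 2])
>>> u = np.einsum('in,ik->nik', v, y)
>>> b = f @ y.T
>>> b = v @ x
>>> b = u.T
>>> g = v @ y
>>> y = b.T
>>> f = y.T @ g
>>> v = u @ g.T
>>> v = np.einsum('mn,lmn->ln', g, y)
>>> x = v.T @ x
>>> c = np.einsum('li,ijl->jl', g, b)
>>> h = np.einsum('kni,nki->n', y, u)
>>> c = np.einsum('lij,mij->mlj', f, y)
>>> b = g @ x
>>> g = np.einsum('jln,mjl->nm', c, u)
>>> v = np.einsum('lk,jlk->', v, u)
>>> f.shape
(3, 2, 3)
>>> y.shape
(2, 2, 3)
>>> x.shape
(3, 2)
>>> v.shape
()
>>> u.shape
(2, 2, 3)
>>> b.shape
(2, 2)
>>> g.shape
(3, 2)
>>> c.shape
(2, 3, 3)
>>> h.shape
(2,)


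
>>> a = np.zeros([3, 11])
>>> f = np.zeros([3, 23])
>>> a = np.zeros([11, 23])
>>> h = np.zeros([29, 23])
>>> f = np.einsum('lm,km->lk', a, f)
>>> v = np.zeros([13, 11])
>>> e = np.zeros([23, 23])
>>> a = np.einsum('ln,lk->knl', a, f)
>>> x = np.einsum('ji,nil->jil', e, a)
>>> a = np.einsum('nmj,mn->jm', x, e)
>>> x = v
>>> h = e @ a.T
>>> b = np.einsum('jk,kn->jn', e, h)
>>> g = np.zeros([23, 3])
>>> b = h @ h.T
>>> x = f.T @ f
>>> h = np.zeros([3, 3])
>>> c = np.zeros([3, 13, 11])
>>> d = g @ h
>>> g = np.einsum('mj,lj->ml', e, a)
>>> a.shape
(11, 23)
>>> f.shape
(11, 3)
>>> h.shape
(3, 3)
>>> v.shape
(13, 11)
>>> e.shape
(23, 23)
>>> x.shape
(3, 3)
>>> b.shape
(23, 23)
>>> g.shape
(23, 11)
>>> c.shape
(3, 13, 11)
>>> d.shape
(23, 3)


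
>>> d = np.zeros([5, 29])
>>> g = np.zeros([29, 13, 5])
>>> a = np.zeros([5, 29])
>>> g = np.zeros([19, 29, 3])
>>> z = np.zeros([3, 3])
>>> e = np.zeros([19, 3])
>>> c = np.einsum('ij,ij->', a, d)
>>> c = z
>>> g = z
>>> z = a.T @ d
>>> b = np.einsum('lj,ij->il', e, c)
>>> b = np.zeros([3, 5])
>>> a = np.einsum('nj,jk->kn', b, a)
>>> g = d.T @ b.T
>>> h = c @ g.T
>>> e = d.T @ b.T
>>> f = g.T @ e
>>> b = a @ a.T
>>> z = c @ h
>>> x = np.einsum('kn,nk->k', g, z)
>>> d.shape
(5, 29)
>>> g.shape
(29, 3)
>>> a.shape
(29, 3)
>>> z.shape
(3, 29)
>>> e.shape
(29, 3)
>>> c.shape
(3, 3)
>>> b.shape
(29, 29)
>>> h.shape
(3, 29)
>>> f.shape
(3, 3)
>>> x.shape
(29,)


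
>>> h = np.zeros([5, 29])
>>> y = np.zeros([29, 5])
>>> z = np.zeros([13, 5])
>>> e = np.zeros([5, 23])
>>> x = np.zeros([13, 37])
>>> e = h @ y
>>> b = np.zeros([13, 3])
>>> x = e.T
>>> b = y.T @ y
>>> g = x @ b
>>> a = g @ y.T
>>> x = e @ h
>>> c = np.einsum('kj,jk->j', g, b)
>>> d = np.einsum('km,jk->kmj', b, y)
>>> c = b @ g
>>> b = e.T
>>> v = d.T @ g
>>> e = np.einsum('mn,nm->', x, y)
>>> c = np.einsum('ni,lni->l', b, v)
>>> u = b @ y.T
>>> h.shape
(5, 29)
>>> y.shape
(29, 5)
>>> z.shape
(13, 5)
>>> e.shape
()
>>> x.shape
(5, 29)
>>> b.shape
(5, 5)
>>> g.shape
(5, 5)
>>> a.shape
(5, 29)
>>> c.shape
(29,)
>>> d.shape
(5, 5, 29)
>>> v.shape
(29, 5, 5)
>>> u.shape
(5, 29)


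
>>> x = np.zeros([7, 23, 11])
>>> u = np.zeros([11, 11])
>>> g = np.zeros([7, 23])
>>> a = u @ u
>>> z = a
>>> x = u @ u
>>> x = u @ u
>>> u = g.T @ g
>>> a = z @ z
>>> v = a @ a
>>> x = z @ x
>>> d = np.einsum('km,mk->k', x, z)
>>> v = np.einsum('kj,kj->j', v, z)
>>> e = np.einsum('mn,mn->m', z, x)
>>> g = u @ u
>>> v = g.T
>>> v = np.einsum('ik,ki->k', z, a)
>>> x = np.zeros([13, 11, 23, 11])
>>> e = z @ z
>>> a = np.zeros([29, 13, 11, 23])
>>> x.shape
(13, 11, 23, 11)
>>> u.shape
(23, 23)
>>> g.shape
(23, 23)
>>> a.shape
(29, 13, 11, 23)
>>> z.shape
(11, 11)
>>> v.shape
(11,)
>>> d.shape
(11,)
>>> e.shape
(11, 11)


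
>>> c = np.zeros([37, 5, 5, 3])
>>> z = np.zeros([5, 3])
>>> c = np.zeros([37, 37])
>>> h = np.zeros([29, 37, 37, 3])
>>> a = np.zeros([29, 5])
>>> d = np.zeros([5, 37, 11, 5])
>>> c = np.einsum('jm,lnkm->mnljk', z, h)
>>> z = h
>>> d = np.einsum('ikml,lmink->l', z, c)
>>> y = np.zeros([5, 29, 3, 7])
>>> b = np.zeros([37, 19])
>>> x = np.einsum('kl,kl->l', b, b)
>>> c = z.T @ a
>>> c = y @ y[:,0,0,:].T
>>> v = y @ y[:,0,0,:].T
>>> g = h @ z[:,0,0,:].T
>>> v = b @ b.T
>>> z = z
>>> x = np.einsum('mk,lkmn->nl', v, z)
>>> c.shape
(5, 29, 3, 5)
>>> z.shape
(29, 37, 37, 3)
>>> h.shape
(29, 37, 37, 3)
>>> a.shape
(29, 5)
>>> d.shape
(3,)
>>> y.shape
(5, 29, 3, 7)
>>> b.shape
(37, 19)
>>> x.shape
(3, 29)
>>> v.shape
(37, 37)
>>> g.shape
(29, 37, 37, 29)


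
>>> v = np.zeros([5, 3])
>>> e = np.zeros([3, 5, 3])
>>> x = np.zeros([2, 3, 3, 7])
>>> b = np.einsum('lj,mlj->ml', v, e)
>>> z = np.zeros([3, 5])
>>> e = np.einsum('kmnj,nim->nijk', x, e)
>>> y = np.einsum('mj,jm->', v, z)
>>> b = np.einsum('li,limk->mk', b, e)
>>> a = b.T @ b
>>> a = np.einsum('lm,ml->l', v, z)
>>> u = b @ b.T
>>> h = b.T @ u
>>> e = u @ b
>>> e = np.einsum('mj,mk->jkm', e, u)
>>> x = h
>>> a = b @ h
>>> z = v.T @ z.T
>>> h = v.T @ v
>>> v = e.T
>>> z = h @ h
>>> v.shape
(7, 7, 2)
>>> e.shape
(2, 7, 7)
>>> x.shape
(2, 7)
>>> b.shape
(7, 2)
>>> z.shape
(3, 3)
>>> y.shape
()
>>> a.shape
(7, 7)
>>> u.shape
(7, 7)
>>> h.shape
(3, 3)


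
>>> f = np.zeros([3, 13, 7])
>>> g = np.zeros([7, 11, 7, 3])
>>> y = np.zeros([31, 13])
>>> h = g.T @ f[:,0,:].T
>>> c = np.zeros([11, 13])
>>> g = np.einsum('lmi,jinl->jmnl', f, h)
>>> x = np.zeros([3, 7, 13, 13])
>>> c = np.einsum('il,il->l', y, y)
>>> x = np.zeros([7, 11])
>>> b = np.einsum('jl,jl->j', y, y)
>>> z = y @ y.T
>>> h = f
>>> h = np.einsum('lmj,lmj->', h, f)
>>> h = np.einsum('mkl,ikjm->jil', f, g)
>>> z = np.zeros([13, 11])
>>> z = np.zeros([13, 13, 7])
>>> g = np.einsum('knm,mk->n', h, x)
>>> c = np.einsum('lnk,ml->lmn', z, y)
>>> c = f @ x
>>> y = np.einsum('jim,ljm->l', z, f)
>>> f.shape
(3, 13, 7)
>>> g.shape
(3,)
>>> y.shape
(3,)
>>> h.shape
(11, 3, 7)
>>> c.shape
(3, 13, 11)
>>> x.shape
(7, 11)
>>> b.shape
(31,)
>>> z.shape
(13, 13, 7)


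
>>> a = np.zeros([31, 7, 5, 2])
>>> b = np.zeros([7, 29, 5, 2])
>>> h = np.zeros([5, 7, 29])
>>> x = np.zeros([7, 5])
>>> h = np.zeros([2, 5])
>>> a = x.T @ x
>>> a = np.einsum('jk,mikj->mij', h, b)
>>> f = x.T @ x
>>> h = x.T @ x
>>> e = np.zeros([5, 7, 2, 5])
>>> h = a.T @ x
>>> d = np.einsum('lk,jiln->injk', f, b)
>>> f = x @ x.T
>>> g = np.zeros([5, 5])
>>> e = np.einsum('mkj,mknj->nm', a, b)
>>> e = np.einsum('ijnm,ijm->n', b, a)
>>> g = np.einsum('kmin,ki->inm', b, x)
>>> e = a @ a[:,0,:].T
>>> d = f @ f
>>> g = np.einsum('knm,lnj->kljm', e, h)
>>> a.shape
(7, 29, 2)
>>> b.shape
(7, 29, 5, 2)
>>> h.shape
(2, 29, 5)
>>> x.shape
(7, 5)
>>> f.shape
(7, 7)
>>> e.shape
(7, 29, 7)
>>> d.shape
(7, 7)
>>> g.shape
(7, 2, 5, 7)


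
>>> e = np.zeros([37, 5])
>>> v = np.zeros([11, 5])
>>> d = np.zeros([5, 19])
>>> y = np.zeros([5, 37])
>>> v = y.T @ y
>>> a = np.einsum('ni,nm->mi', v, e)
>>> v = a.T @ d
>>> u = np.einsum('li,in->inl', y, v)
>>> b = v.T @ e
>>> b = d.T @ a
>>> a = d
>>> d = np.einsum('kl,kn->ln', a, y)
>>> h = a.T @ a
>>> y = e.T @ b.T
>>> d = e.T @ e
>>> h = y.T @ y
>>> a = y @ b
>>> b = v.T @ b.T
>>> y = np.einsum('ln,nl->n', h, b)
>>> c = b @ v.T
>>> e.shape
(37, 5)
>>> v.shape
(37, 19)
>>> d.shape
(5, 5)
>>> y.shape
(19,)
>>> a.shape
(5, 37)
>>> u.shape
(37, 19, 5)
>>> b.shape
(19, 19)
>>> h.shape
(19, 19)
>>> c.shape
(19, 37)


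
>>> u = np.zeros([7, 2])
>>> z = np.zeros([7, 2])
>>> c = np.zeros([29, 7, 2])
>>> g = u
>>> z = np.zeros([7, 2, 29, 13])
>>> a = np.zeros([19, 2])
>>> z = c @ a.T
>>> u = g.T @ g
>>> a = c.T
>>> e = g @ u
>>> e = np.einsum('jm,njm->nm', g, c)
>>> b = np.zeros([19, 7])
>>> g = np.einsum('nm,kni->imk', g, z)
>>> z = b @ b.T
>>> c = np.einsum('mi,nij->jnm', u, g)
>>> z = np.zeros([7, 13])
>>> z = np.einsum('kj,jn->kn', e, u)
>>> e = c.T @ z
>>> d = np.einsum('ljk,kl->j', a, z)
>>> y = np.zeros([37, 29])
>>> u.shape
(2, 2)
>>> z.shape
(29, 2)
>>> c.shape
(29, 19, 2)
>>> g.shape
(19, 2, 29)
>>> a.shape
(2, 7, 29)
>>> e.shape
(2, 19, 2)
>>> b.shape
(19, 7)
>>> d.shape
(7,)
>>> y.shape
(37, 29)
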